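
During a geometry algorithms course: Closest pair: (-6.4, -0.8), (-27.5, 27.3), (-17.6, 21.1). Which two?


d(P0,P1) = 35.14, d(P0,P2) = 24.5978, d(P1,P2) = 11.6812
Closest: P1 and P2

Closest pair: (-27.5, 27.3) and (-17.6, 21.1), distance = 11.6812


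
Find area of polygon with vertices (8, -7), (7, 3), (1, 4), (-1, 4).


Shoelace sum: (8*3 - 7*(-7)) + (7*4 - 1*3) + (1*4 - (-1)*4) + ((-1)*(-7) - 8*4)
= 81
Area = |81|/2 = 40.5

40.5


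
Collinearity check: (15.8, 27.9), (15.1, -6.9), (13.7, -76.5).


Cross product: (15.1-15.8)*((-76.5)-27.9) - ((-6.9)-27.9)*(13.7-15.8)
= 0

Yes, collinear


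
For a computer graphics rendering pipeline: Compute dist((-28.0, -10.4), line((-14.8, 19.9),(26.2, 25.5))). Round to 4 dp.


|cross product| = 1168.38
|line direction| = sqrt(1712.36) = 41.3807
Distance = 1168.38/sqrt(1712.36) = 28.2349

28.2349


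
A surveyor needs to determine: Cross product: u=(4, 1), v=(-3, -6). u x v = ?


u x v = u_x*v_y - u_y*v_x = 4*(-6) - 1*(-3)
= (-24) - (-3) = -21

-21


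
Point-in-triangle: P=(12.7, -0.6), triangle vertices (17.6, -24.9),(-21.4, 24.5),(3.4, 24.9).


Cross products: AB x AP = -705.64, BC x BP = -636.12, CA x CP = 101.04
All same sign? no

No, outside


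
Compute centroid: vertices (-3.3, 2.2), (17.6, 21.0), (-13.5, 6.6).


Centroid = ((x_A+x_B+x_C)/3, (y_A+y_B+y_C)/3)
= (((-3.3)+17.6+(-13.5))/3, (2.2+21+6.6)/3)
= (0.2667, 9.9333)

(0.2667, 9.9333)


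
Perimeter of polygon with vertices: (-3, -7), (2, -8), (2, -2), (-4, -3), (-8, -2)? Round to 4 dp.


Sides: (-3, -7)->(2, -8): sqrt(26) = 5.09902, (2, -8)->(2, -2): sqrt(36) = 6, (2, -2)->(-4, -3): sqrt(37) = 6.082763, (-4, -3)->(-8, -2): sqrt(17) = 4.123106, (-8, -2)->(-3, -7): sqrt(50) = 7.071068
Sum = 28.375957
Perimeter = 28.376

28.376


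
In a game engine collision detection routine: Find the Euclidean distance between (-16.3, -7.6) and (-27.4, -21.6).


dx=-11.1, dy=-14
d^2 = (-11.1)^2 + (-14)^2 = 319.21
d = sqrt(319.21) = 17.8664

17.8664


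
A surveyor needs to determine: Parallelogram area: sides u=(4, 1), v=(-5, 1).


|u x v| = |4*1 - 1*(-5)|
= |4 - (-5)| = 9

9


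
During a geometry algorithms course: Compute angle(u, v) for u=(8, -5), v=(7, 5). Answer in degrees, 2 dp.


u.v = 31, |u| = sqrt(89) = 9.434, |v| = sqrt(74) = 8.6023
cos(theta) = u.v/(|u||v|) = 31/sqrt(6586) = 0.381989
theta = acos(0.381989) = 67.54 degrees

67.54 degrees


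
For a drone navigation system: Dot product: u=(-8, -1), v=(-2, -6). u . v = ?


u . v = u_x*v_x + u_y*v_y = (-8)*(-2) + (-1)*(-6)
= 16 + 6 = 22

22


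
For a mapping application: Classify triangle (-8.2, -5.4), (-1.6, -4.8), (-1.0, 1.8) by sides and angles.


Side lengths squared: AB^2=43.92, BC^2=43.92, CA^2=103.68
Sorted: [43.92, 43.92, 103.68]
By sides: Isosceles, By angles: Obtuse

Isosceles, Obtuse


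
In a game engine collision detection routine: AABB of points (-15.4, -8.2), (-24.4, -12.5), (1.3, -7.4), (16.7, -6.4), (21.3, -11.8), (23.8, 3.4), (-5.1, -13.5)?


x range: [-24.4, 23.8]
y range: [-13.5, 3.4]
Bounding box: (-24.4,-13.5) to (23.8,3.4)

(-24.4,-13.5) to (23.8,3.4)


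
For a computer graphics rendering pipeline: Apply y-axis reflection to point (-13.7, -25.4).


Reflection over y-axis: (x,y) -> (-x,y)
(-13.7, -25.4) -> (13.7, -25.4)

(13.7, -25.4)


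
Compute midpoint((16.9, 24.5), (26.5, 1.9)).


M = ((16.9+26.5)/2, (24.5+1.9)/2)
= (21.7, 13.2)

(21.7, 13.2)


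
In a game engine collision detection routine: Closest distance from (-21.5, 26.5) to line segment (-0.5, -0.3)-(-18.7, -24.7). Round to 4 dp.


Project P onto AB: t = 0 (clamped to [0,1])
Closest point on segment: (-0.5, -0.3)
Distance: 34.0476

34.0476


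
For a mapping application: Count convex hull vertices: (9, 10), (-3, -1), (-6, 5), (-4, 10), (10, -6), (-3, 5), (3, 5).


Convex hull vertices (CCW): (-6, 5), (-3, -1), (10, -6), (9, 10), (-4, 10)
Count = 5

5


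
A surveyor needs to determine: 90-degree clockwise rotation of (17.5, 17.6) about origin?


90° CW: (x,y) -> (y, -x)
(17.5,17.6) -> (17.6, -17.5)

(17.6, -17.5)


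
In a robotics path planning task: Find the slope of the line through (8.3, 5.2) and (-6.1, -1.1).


slope = (y2-y1)/(x2-x1) = ((-1.1)-5.2)/((-6.1)-8.3) = (-6.3)/(-14.4) = 0.4375

0.4375


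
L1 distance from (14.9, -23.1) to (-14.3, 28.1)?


|14.9-(-14.3)| + |(-23.1)-28.1| = 29.2 + 51.2 = 80.4

80.4


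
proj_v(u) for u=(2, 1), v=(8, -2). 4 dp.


u.v = 14, |v| = sqrt(68) = 8.2462
Scalar projection = u.v / |v| = 14 / sqrt(68) = 1.6977

1.6977


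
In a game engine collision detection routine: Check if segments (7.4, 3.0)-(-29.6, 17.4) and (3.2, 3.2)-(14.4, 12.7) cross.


Cross products: d1=-42.14, d2=470.64, d3=53.08, d4=-459.7
d1*d2 < 0 and d3*d4 < 0? yes

Yes, they intersect


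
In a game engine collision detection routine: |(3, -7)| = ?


|u| = sqrt(3^2 + (-7)^2) = sqrt(58) = 7.6158

7.6158


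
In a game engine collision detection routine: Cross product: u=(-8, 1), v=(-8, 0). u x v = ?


u x v = u_x*v_y - u_y*v_x = (-8)*0 - 1*(-8)
= 0 - (-8) = 8

8


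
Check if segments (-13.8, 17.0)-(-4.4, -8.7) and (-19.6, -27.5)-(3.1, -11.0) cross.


Cross products: d1=914.45, d2=175.96, d3=-567.36, d4=171.13
d1*d2 < 0 and d3*d4 < 0? no

No, they don't intersect


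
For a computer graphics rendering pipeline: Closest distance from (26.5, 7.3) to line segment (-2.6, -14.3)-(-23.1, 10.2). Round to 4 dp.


Project P onto AB: t = 0 (clamped to [0,1])
Closest point on segment: (-2.6, -14.3)
Distance: 36.2404

36.2404


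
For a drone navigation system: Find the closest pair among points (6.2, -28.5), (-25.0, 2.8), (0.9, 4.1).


d(P0,P1) = 44.1942, d(P0,P2) = 33.028, d(P1,P2) = 25.9326
Closest: P1 and P2

Closest pair: (-25.0, 2.8) and (0.9, 4.1), distance = 25.9326


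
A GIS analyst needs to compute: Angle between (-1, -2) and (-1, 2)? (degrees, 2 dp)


u.v = -3, |u| = sqrt(5) = 2.2361, |v| = sqrt(5) = 2.2361
cos(theta) = u.v/(|u||v|) = -3/sqrt(25) = -0.6
theta = acos(-0.6) = 126.87 degrees

126.87 degrees


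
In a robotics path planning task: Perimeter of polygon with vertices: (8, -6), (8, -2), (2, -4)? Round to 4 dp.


Sides: (8, -6)->(8, -2): sqrt(16) = 4, (8, -2)->(2, -4): sqrt(40) = 6.324555, (2, -4)->(8, -6): sqrt(40) = 6.324555
Sum = 16.64911
Perimeter = 16.6491

16.6491


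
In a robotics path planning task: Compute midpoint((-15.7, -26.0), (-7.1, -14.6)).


M = (((-15.7)+(-7.1))/2, ((-26)+(-14.6))/2)
= (-11.4, -20.3)

(-11.4, -20.3)


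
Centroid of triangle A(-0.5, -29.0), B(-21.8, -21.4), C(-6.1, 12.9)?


Centroid = ((x_A+x_B+x_C)/3, (y_A+y_B+y_C)/3)
= (((-0.5)+(-21.8)+(-6.1))/3, ((-29)+(-21.4)+12.9)/3)
= (-9.4667, -12.5)

(-9.4667, -12.5)


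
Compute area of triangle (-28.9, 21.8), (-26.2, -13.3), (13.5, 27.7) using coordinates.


Area = |x_A(y_B-y_C) + x_B(y_C-y_A) + x_C(y_A-y_B)|/2
= |1184.9 + (-154.58) + 473.85|/2
= 1504.17/2 = 752.085

752.085


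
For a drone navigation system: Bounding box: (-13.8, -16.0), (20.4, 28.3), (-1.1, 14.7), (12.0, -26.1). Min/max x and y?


x range: [-13.8, 20.4]
y range: [-26.1, 28.3]
Bounding box: (-13.8,-26.1) to (20.4,28.3)

(-13.8,-26.1) to (20.4,28.3)


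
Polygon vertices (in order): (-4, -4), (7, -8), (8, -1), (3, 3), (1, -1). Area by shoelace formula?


Shoelace sum: ((-4)*(-8) - 7*(-4)) + (7*(-1) - 8*(-8)) + (8*3 - 3*(-1)) + (3*(-1) - 1*3) + (1*(-4) - (-4)*(-1))
= 130
Area = |130|/2 = 65

65


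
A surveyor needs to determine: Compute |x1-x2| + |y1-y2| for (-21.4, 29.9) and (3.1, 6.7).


|(-21.4)-3.1| + |29.9-6.7| = 24.5 + 23.2 = 47.7

47.7


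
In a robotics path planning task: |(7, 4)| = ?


|u| = sqrt(7^2 + 4^2) = sqrt(65) = 8.0623

8.0623


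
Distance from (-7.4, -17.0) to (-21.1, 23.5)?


dx=-13.7, dy=40.5
d^2 = (-13.7)^2 + 40.5^2 = 1827.94
d = sqrt(1827.94) = 42.7544

42.7544


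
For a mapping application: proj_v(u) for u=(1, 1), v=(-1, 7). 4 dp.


u.v = 6, |v| = sqrt(50) = 7.0711
Scalar projection = u.v / |v| = 6 / sqrt(50) = 0.8485

0.8485


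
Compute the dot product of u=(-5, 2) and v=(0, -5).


u . v = u_x*v_x + u_y*v_y = (-5)*0 + 2*(-5)
= 0 + (-10) = -10

-10


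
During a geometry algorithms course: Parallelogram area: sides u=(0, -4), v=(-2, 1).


|u x v| = |0*1 - (-4)*(-2)|
= |0 - 8| = 8

8


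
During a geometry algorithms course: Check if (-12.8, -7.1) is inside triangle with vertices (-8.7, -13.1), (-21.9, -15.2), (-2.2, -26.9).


Cross products: AB x AP = -87.81, BC x BP = 266.04, CA x CP = 17.58
All same sign? no

No, outside


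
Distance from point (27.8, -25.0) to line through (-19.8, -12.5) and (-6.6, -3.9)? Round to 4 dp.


|cross product| = 574.36
|line direction| = sqrt(248.2) = 15.7544
Distance = 574.36/sqrt(248.2) = 36.4572

36.4572


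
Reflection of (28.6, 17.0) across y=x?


Reflection over y=x: (x,y) -> (y,x)
(28.6, 17) -> (17, 28.6)

(17, 28.6)


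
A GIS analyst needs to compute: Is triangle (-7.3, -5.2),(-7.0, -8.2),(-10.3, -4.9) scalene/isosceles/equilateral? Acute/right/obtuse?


Side lengths squared: AB^2=9.09, BC^2=21.78, CA^2=9.09
Sorted: [9.09, 9.09, 21.78]
By sides: Isosceles, By angles: Obtuse

Isosceles, Obtuse


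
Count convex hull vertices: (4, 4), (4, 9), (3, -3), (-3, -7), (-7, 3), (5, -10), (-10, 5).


Convex hull vertices (CCW): (-10, 5), (-3, -7), (5, -10), (4, 9)
Count = 4

4


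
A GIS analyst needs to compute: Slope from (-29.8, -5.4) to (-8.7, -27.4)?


slope = (y2-y1)/(x2-x1) = ((-27.4)-(-5.4))/((-8.7)-(-29.8)) = (-22)/21.1 = -1.0427

-1.0427


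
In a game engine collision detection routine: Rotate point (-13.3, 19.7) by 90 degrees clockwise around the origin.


90° CW: (x,y) -> (y, -x)
(-13.3,19.7) -> (19.7, 13.3)

(19.7, 13.3)


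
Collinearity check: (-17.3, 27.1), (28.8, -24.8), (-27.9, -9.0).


Cross product: (28.8-(-17.3))*((-9)-27.1) - ((-24.8)-27.1)*((-27.9)-(-17.3))
= -2214.35

No, not collinear


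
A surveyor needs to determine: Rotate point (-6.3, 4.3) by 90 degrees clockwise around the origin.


90° CW: (x,y) -> (y, -x)
(-6.3,4.3) -> (4.3, 6.3)

(4.3, 6.3)


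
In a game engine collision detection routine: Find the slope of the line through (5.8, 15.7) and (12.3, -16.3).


slope = (y2-y1)/(x2-x1) = ((-16.3)-15.7)/(12.3-5.8) = (-32)/6.5 = -4.9231

-4.9231


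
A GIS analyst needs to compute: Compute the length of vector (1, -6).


|u| = sqrt(1^2 + (-6)^2) = sqrt(37) = 6.0828

6.0828


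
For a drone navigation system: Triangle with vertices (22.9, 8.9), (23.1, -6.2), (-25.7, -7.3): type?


Side lengths squared: AB^2=228.05, BC^2=2382.65, CA^2=2624.4
Sorted: [228.05, 2382.65, 2624.4]
By sides: Scalene, By angles: Obtuse

Scalene, Obtuse


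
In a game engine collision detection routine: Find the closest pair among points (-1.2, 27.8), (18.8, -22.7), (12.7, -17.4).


d(P0,P1) = 54.3162, d(P0,P2) = 47.289, d(P1,P2) = 8.0808
Closest: P1 and P2

Closest pair: (18.8, -22.7) and (12.7, -17.4), distance = 8.0808


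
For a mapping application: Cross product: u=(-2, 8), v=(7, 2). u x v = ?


u x v = u_x*v_y - u_y*v_x = (-2)*2 - 8*7
= (-4) - 56 = -60

-60


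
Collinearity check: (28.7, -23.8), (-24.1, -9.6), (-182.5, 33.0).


Cross product: ((-24.1)-28.7)*(33-(-23.8)) - ((-9.6)-(-23.8))*((-182.5)-28.7)
= 0

Yes, collinear


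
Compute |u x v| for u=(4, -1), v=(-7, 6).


|u x v| = |4*6 - (-1)*(-7)|
= |24 - 7| = 17

17


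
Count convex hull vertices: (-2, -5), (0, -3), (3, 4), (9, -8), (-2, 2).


Convex hull vertices (CCW): (-2, -5), (9, -8), (3, 4), (-2, 2)
Count = 4

4


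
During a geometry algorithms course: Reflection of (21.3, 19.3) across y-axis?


Reflection over y-axis: (x,y) -> (-x,y)
(21.3, 19.3) -> (-21.3, 19.3)

(-21.3, 19.3)


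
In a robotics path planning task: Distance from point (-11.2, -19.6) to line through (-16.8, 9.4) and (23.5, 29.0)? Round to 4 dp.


|cross product| = 1278.46
|line direction| = sqrt(2008.25) = 44.8135
Distance = 1278.46/sqrt(2008.25) = 28.5285

28.5285


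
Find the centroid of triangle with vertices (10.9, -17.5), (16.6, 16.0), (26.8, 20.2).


Centroid = ((x_A+x_B+x_C)/3, (y_A+y_B+y_C)/3)
= ((10.9+16.6+26.8)/3, ((-17.5)+16+20.2)/3)
= (18.1, 6.2333)

(18.1, 6.2333)


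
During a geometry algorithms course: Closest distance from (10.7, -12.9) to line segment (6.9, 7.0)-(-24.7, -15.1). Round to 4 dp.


Project P onto AB: t = 0.215 (clamped to [0,1])
Closest point on segment: (0.1058, 2.2483)
Distance: 18.4854

18.4854


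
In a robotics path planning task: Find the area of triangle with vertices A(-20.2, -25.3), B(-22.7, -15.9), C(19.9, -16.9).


Area = |x_A(y_B-y_C) + x_B(y_C-y_A) + x_C(y_A-y_B)|/2
= |(-20.2) + (-190.68) + (-187.06)|/2
= 397.94/2 = 198.97

198.97


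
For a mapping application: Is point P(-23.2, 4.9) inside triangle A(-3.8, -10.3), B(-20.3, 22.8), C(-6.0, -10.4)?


Cross products: AB x AP = 391.34, BC x BP = -352.25, CA x CP = 35.38
All same sign? no

No, outside


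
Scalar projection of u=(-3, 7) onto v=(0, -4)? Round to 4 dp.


u.v = -28, |v| = sqrt(16) = 4
Scalar projection = u.v / |v| = -28 / sqrt(16) = -7

-7


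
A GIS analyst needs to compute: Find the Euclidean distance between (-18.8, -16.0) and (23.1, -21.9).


dx=41.9, dy=-5.9
d^2 = 41.9^2 + (-5.9)^2 = 1790.42
d = sqrt(1790.42) = 42.3134

42.3134


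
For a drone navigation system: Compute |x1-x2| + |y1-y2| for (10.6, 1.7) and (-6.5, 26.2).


|10.6-(-6.5)| + |1.7-26.2| = 17.1 + 24.5 = 41.6

41.6


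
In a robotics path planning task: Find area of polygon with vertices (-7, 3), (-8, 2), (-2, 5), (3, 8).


Shoelace sum: ((-7)*2 - (-8)*3) + ((-8)*5 - (-2)*2) + ((-2)*8 - 3*5) + (3*3 - (-7)*8)
= 8
Area = |8|/2 = 4

4


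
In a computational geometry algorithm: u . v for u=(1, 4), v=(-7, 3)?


u . v = u_x*v_x + u_y*v_y = 1*(-7) + 4*3
= (-7) + 12 = 5

5


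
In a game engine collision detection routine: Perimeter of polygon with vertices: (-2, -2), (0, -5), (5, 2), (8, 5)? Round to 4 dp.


Sides: (-2, -2)->(0, -5): sqrt(13) = 3.605551, (0, -5)->(5, 2): sqrt(74) = 8.602325, (5, 2)->(8, 5): sqrt(18) = 4.242641, (8, 5)->(-2, -2): sqrt(149) = 12.206556
Sum = 28.657073
Perimeter = 28.6571

28.6571


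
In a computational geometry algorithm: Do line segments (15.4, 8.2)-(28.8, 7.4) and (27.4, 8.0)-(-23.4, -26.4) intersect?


Cross products: d1=-422.96, d2=78.64, d3=6.92, d4=-494.68
d1*d2 < 0 and d3*d4 < 0? yes

Yes, they intersect


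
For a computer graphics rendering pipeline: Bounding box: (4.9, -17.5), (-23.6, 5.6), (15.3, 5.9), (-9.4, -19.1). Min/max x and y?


x range: [-23.6, 15.3]
y range: [-19.1, 5.9]
Bounding box: (-23.6,-19.1) to (15.3,5.9)

(-23.6,-19.1) to (15.3,5.9)


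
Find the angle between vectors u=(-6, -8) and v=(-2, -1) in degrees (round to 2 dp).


u.v = 20, |u| = sqrt(100) = 10, |v| = sqrt(5) = 2.2361
cos(theta) = u.v/(|u||v|) = 20/sqrt(500) = 0.894427
theta = acos(0.894427) = 26.57 degrees

26.57 degrees


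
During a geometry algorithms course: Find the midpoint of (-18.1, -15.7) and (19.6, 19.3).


M = (((-18.1)+19.6)/2, ((-15.7)+19.3)/2)
= (0.75, 1.8)

(0.75, 1.8)


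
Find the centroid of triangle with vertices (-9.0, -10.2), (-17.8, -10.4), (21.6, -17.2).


Centroid = ((x_A+x_B+x_C)/3, (y_A+y_B+y_C)/3)
= (((-9)+(-17.8)+21.6)/3, ((-10.2)+(-10.4)+(-17.2))/3)
= (-1.7333, -12.6)

(-1.7333, -12.6)


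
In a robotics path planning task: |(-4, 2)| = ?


|u| = sqrt((-4)^2 + 2^2) = sqrt(20) = 4.4721

4.4721


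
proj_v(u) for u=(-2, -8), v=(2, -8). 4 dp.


u.v = 60, |v| = sqrt(68) = 8.2462
Scalar projection = u.v / |v| = 60 / sqrt(68) = 7.2761

7.2761


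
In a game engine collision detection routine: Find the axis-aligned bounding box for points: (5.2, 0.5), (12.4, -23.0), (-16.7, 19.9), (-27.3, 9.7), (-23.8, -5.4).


x range: [-27.3, 12.4]
y range: [-23, 19.9]
Bounding box: (-27.3,-23) to (12.4,19.9)

(-27.3,-23) to (12.4,19.9)


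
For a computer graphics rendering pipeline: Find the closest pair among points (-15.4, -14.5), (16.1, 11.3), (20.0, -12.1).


d(P0,P1) = 40.7172, d(P0,P2) = 35.4813, d(P1,P2) = 23.7228
Closest: P1 and P2

Closest pair: (16.1, 11.3) and (20.0, -12.1), distance = 23.7228


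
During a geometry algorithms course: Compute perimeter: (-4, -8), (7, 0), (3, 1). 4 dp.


Sides: (-4, -8)->(7, 0): sqrt(185) = 13.601471, (7, 0)->(3, 1): sqrt(17) = 4.123106, (3, 1)->(-4, -8): sqrt(130) = 11.401754
Sum = 29.126331
Perimeter = 29.1263

29.1263


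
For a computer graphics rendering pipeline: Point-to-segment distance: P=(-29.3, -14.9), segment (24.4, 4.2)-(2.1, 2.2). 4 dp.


Project P onto AB: t = 1 (clamped to [0,1])
Closest point on segment: (2.1, 2.2)
Distance: 35.7543

35.7543


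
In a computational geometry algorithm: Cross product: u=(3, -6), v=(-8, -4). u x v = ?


u x v = u_x*v_y - u_y*v_x = 3*(-4) - (-6)*(-8)
= (-12) - 48 = -60

-60


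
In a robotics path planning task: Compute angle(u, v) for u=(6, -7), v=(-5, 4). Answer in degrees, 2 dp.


u.v = -58, |u| = sqrt(85) = 9.2195, |v| = sqrt(41) = 6.4031
cos(theta) = u.v/(|u||v|) = -58/sqrt(3485) = -0.982487
theta = acos(-0.982487) = 169.26 degrees

169.26 degrees


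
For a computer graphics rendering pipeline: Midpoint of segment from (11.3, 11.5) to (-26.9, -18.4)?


M = ((11.3+(-26.9))/2, (11.5+(-18.4))/2)
= (-7.8, -3.45)

(-7.8, -3.45)


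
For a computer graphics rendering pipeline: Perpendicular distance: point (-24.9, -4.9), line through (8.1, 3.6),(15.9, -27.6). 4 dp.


|cross product| = 1095.9
|line direction| = sqrt(1034.28) = 32.1602
Distance = 1095.9/sqrt(1034.28) = 34.0763

34.0763


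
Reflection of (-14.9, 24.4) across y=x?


Reflection over y=x: (x,y) -> (y,x)
(-14.9, 24.4) -> (24.4, -14.9)

(24.4, -14.9)


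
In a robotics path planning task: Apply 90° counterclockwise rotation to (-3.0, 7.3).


90° CCW: (x,y) -> (-y, x)
(-3,7.3) -> (-7.3, -3)

(-7.3, -3)


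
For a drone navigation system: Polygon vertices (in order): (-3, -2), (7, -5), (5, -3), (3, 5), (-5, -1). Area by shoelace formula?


Shoelace sum: ((-3)*(-5) - 7*(-2)) + (7*(-3) - 5*(-5)) + (5*5 - 3*(-3)) + (3*(-1) - (-5)*5) + ((-5)*(-2) - (-3)*(-1))
= 96
Area = |96|/2 = 48

48


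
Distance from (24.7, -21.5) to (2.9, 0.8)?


dx=-21.8, dy=22.3
d^2 = (-21.8)^2 + 22.3^2 = 972.53
d = sqrt(972.53) = 31.1854

31.1854


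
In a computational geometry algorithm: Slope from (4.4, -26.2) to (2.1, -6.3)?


slope = (y2-y1)/(x2-x1) = ((-6.3)-(-26.2))/(2.1-4.4) = 19.9/(-2.3) = -8.6522

-8.6522


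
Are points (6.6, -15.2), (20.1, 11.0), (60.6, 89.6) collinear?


Cross product: (20.1-6.6)*(89.6-(-15.2)) - (11-(-15.2))*(60.6-6.6)
= 0

Yes, collinear


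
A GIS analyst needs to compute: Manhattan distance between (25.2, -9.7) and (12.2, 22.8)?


|25.2-12.2| + |(-9.7)-22.8| = 13 + 32.5 = 45.5

45.5


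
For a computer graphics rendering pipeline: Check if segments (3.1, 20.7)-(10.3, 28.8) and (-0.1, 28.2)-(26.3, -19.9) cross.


Cross products: d1=-44.08, d2=516.08, d3=79.92, d4=-480.24
d1*d2 < 0 and d3*d4 < 0? yes

Yes, they intersect


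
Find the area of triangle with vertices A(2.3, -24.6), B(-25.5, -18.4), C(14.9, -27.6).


Area = |x_A(y_B-y_C) + x_B(y_C-y_A) + x_C(y_A-y_B)|/2
= |21.16 + 76.5 + (-92.38)|/2
= 5.28/2 = 2.64

2.64


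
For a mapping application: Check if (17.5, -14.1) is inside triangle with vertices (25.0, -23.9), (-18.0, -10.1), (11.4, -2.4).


Cross products: AB x AP = -317.9, BC x BP = -390.95, CA x CP = -27.97
All same sign? yes

Yes, inside


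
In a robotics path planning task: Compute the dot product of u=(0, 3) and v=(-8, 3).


u . v = u_x*v_x + u_y*v_y = 0*(-8) + 3*3
= 0 + 9 = 9

9


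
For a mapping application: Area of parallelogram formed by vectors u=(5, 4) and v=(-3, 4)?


|u x v| = |5*4 - 4*(-3)|
= |20 - (-12)| = 32

32


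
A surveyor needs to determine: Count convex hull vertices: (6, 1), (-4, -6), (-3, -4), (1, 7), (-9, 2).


Convex hull vertices (CCW): (-9, 2), (-4, -6), (6, 1), (1, 7)
Count = 4

4


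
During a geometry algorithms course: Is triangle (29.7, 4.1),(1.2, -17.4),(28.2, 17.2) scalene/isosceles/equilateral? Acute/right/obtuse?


Side lengths squared: AB^2=1274.5, BC^2=1926.16, CA^2=173.86
Sorted: [173.86, 1274.5, 1926.16]
By sides: Scalene, By angles: Obtuse

Scalene, Obtuse


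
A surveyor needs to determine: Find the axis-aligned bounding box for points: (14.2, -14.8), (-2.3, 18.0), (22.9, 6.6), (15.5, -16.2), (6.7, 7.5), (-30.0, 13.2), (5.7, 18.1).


x range: [-30, 22.9]
y range: [-16.2, 18.1]
Bounding box: (-30,-16.2) to (22.9,18.1)

(-30,-16.2) to (22.9,18.1)


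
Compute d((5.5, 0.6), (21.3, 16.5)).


dx=15.8, dy=15.9
d^2 = 15.8^2 + 15.9^2 = 502.45
d = sqrt(502.45) = 22.4154

22.4154


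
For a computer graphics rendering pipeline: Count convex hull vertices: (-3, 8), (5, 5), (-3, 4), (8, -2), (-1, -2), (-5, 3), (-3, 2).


Convex hull vertices (CCW): (-5, 3), (-1, -2), (8, -2), (5, 5), (-3, 8)
Count = 5

5


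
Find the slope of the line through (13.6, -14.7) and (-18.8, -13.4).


slope = (y2-y1)/(x2-x1) = ((-13.4)-(-14.7))/((-18.8)-13.6) = 1.3/(-32.4) = -0.0401

-0.0401


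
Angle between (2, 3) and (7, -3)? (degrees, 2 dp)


u.v = 5, |u| = sqrt(13) = 3.6056, |v| = sqrt(58) = 7.6158
cos(theta) = u.v/(|u||v|) = 5/sqrt(754) = 0.182089
theta = acos(0.182089) = 79.51 degrees

79.51 degrees


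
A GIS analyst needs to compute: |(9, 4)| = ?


|u| = sqrt(9^2 + 4^2) = sqrt(97) = 9.8489

9.8489


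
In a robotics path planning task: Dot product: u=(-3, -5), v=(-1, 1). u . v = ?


u . v = u_x*v_x + u_y*v_y = (-3)*(-1) + (-5)*1
= 3 + (-5) = -2

-2


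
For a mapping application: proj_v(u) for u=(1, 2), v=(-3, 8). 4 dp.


u.v = 13, |v| = sqrt(73) = 8.544
Scalar projection = u.v / |v| = 13 / sqrt(73) = 1.5215

1.5215


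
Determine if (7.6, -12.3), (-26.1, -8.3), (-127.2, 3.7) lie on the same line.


Cross product: ((-26.1)-7.6)*(3.7-(-12.3)) - ((-8.3)-(-12.3))*((-127.2)-7.6)
= 0

Yes, collinear


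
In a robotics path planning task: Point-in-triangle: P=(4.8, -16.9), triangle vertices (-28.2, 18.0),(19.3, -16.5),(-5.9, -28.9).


Cross products: AB x AP = -519.25, BC x BP = -169.72, CA x CP = -769.43
All same sign? yes

Yes, inside


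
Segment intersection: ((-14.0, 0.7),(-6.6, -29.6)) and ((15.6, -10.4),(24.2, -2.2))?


Cross products: d1=338.18, d2=16.92, d3=814.74, d4=1136
d1*d2 < 0 and d3*d4 < 0? no

No, they don't intersect


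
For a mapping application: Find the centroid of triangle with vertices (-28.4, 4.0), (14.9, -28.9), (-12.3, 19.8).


Centroid = ((x_A+x_B+x_C)/3, (y_A+y_B+y_C)/3)
= (((-28.4)+14.9+(-12.3))/3, (4+(-28.9)+19.8)/3)
= (-8.6, -1.7)

(-8.6, -1.7)


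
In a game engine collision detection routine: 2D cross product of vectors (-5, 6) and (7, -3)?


u x v = u_x*v_y - u_y*v_x = (-5)*(-3) - 6*7
= 15 - 42 = -27

-27


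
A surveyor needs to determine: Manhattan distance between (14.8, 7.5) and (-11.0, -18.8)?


|14.8-(-11)| + |7.5-(-18.8)| = 25.8 + 26.3 = 52.1

52.1


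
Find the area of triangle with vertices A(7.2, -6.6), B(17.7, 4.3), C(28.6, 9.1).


Area = |x_A(y_B-y_C) + x_B(y_C-y_A) + x_C(y_A-y_B)|/2
= |(-34.56) + 277.89 + (-311.74)|/2
= 68.41/2 = 34.205

34.205


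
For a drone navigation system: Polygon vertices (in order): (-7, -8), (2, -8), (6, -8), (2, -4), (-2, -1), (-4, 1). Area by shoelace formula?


Shoelace sum: ((-7)*(-8) - 2*(-8)) + (2*(-8) - 6*(-8)) + (6*(-4) - 2*(-8)) + (2*(-1) - (-2)*(-4)) + ((-2)*1 - (-4)*(-1)) + ((-4)*(-8) - (-7)*1)
= 119
Area = |119|/2 = 59.5

59.5


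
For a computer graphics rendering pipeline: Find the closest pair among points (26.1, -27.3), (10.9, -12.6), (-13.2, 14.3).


d(P0,P1) = 21.1454, d(P0,P2) = 57.2281, d(P1,P2) = 36.1168
Closest: P0 and P1

Closest pair: (26.1, -27.3) and (10.9, -12.6), distance = 21.1454


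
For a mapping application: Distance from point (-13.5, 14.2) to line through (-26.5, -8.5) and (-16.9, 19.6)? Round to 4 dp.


|cross product| = 147.38
|line direction| = sqrt(881.77) = 29.6946
Distance = 147.38/sqrt(881.77) = 4.9632

4.9632


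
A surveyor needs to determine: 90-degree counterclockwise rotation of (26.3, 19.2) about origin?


90° CCW: (x,y) -> (-y, x)
(26.3,19.2) -> (-19.2, 26.3)

(-19.2, 26.3)


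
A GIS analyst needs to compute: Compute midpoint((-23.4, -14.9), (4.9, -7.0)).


M = (((-23.4)+4.9)/2, ((-14.9)+(-7))/2)
= (-9.25, -10.95)

(-9.25, -10.95)


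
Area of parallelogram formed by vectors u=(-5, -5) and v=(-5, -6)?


|u x v| = |(-5)*(-6) - (-5)*(-5)|
= |30 - 25| = 5

5


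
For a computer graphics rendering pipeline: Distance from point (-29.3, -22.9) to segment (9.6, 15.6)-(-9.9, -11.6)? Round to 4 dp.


Project P onto AB: t = 1 (clamped to [0,1])
Closest point on segment: (-9.9, -11.6)
Distance: 22.4511

22.4511


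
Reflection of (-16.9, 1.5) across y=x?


Reflection over y=x: (x,y) -> (y,x)
(-16.9, 1.5) -> (1.5, -16.9)

(1.5, -16.9)


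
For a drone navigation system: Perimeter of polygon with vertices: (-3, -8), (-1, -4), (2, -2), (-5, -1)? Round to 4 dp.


Sides: (-3, -8)->(-1, -4): sqrt(20) = 4.472136, (-1, -4)->(2, -2): sqrt(13) = 3.605551, (2, -2)->(-5, -1): sqrt(50) = 7.071068, (-5, -1)->(-3, -8): sqrt(53) = 7.28011
Sum = 22.428865
Perimeter = 22.4289

22.4289


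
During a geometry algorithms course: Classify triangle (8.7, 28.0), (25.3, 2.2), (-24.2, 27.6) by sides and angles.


Side lengths squared: AB^2=941.2, BC^2=3095.41, CA^2=1082.57
Sorted: [941.2, 1082.57, 3095.41]
By sides: Scalene, By angles: Obtuse

Scalene, Obtuse


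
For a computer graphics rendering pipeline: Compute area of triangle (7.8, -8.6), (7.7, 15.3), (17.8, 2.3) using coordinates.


Area = |x_A(y_B-y_C) + x_B(y_C-y_A) + x_C(y_A-y_B)|/2
= |101.4 + 83.93 + (-425.42)|/2
= 240.09/2 = 120.045

120.045


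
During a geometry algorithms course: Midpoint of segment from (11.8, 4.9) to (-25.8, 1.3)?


M = ((11.8+(-25.8))/2, (4.9+1.3)/2)
= (-7, 3.1)

(-7, 3.1)


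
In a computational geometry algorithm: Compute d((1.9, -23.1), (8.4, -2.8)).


dx=6.5, dy=20.3
d^2 = 6.5^2 + 20.3^2 = 454.34
d = sqrt(454.34) = 21.3153

21.3153


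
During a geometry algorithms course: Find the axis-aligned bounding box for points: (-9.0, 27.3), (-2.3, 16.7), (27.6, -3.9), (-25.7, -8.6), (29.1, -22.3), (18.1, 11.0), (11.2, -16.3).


x range: [-25.7, 29.1]
y range: [-22.3, 27.3]
Bounding box: (-25.7,-22.3) to (29.1,27.3)

(-25.7,-22.3) to (29.1,27.3)


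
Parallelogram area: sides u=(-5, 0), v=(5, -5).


|u x v| = |(-5)*(-5) - 0*5|
= |25 - 0| = 25

25


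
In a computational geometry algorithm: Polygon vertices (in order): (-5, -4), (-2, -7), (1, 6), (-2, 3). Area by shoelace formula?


Shoelace sum: ((-5)*(-7) - (-2)*(-4)) + ((-2)*6 - 1*(-7)) + (1*3 - (-2)*6) + ((-2)*(-4) - (-5)*3)
= 60
Area = |60|/2 = 30

30


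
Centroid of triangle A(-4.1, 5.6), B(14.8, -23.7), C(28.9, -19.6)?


Centroid = ((x_A+x_B+x_C)/3, (y_A+y_B+y_C)/3)
= (((-4.1)+14.8+28.9)/3, (5.6+(-23.7)+(-19.6))/3)
= (13.2, -12.5667)

(13.2, -12.5667)


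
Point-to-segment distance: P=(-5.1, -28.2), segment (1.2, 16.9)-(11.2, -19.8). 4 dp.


Project P onto AB: t = 1 (clamped to [0,1])
Closest point on segment: (11.2, -19.8)
Distance: 18.3371

18.3371


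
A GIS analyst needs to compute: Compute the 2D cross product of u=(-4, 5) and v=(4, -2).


u x v = u_x*v_y - u_y*v_x = (-4)*(-2) - 5*4
= 8 - 20 = -12

-12


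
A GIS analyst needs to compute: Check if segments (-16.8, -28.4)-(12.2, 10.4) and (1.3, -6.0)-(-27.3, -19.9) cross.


Cross products: d1=389.05, d2=-317.53, d3=-52.68, d4=653.9
d1*d2 < 0 and d3*d4 < 0? yes

Yes, they intersect


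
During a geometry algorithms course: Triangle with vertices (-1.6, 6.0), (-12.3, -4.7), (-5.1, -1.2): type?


Side lengths squared: AB^2=228.98, BC^2=64.09, CA^2=64.09
Sorted: [64.09, 64.09, 228.98]
By sides: Isosceles, By angles: Obtuse

Isosceles, Obtuse


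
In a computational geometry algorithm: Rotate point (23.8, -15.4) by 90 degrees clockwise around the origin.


90° CW: (x,y) -> (y, -x)
(23.8,-15.4) -> (-15.4, -23.8)

(-15.4, -23.8)


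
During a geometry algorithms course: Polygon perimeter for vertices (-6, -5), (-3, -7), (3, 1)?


Sides: (-6, -5)->(-3, -7): sqrt(13) = 3.605551, (-3, -7)->(3, 1): sqrt(100) = 10, (3, 1)->(-6, -5): sqrt(117) = 10.816654
Sum = 24.422205
Perimeter = 24.4222

24.4222


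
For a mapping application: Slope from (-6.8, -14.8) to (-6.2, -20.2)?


slope = (y2-y1)/(x2-x1) = ((-20.2)-(-14.8))/((-6.2)-(-6.8)) = (-5.4)/0.6 = -9

-9


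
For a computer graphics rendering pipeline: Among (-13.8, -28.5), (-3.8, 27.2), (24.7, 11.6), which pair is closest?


d(P0,P1) = 56.5905, d(P0,P2) = 55.5901, d(P1,P2) = 32.4902
Closest: P1 and P2

Closest pair: (-3.8, 27.2) and (24.7, 11.6), distance = 32.4902


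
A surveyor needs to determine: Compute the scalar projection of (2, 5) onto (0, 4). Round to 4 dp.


u.v = 20, |v| = sqrt(16) = 4
Scalar projection = u.v / |v| = 20 / sqrt(16) = 5

5


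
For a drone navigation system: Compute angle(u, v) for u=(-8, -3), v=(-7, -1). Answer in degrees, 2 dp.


u.v = 59, |u| = sqrt(73) = 8.544, |v| = sqrt(50) = 7.0711
cos(theta) = u.v/(|u||v|) = 59/sqrt(3650) = 0.976575
theta = acos(0.976575) = 12.43 degrees

12.43 degrees


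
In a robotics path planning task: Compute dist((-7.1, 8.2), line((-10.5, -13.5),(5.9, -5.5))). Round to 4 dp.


|cross product| = 328.68
|line direction| = sqrt(332.96) = 18.2472
Distance = 328.68/sqrt(332.96) = 18.0126

18.0126


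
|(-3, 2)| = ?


|u| = sqrt((-3)^2 + 2^2) = sqrt(13) = 3.6056

3.6056


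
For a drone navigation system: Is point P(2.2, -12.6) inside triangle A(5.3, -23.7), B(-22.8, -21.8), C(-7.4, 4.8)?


Cross products: AB x AP = -306.02, BC x BP = -523.32, CA x CP = 52.62
All same sign? no

No, outside


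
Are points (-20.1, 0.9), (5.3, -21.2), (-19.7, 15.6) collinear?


Cross product: (5.3-(-20.1))*(15.6-0.9) - ((-21.2)-0.9)*((-19.7)-(-20.1))
= 382.22

No, not collinear


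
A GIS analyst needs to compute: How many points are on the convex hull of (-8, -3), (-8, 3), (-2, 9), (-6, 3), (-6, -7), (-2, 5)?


Convex hull vertices (CCW): (-8, -3), (-6, -7), (-2, 5), (-2, 9), (-8, 3)
Count = 5

5


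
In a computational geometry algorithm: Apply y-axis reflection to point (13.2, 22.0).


Reflection over y-axis: (x,y) -> (-x,y)
(13.2, 22) -> (-13.2, 22)

(-13.2, 22)


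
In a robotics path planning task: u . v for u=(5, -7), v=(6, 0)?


u . v = u_x*v_x + u_y*v_y = 5*6 + (-7)*0
= 30 + 0 = 30

30


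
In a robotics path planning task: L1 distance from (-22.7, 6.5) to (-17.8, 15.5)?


|(-22.7)-(-17.8)| + |6.5-15.5| = 4.9 + 9 = 13.9

13.9


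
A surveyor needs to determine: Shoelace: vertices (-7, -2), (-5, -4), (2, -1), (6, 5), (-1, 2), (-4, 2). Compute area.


Shoelace sum: ((-7)*(-4) - (-5)*(-2)) + ((-5)*(-1) - 2*(-4)) + (2*5 - 6*(-1)) + (6*2 - (-1)*5) + ((-1)*2 - (-4)*2) + ((-4)*(-2) - (-7)*2)
= 92
Area = |92|/2 = 46

46


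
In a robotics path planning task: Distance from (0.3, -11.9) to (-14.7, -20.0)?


dx=-15, dy=-8.1
d^2 = (-15)^2 + (-8.1)^2 = 290.61
d = sqrt(290.61) = 17.0473

17.0473


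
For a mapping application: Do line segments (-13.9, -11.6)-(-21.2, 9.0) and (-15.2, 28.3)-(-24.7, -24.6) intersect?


Cross products: d1=447.82, d2=-134.05, d3=-264.49, d4=317.38
d1*d2 < 0 and d3*d4 < 0? yes

Yes, they intersect


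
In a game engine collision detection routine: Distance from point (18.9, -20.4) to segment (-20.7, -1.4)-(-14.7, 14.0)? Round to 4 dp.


Project P onto AB: t = 0 (clamped to [0,1])
Closest point on segment: (-20.7, -1.4)
Distance: 43.9222

43.9222


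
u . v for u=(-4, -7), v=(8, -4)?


u . v = u_x*v_x + u_y*v_y = (-4)*8 + (-7)*(-4)
= (-32) + 28 = -4

-4


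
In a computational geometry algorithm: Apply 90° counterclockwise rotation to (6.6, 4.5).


90° CCW: (x,y) -> (-y, x)
(6.6,4.5) -> (-4.5, 6.6)

(-4.5, 6.6)


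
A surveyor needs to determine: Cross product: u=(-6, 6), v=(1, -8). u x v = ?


u x v = u_x*v_y - u_y*v_x = (-6)*(-8) - 6*1
= 48 - 6 = 42

42


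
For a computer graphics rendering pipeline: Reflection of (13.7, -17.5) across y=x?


Reflection over y=x: (x,y) -> (y,x)
(13.7, -17.5) -> (-17.5, 13.7)

(-17.5, 13.7)


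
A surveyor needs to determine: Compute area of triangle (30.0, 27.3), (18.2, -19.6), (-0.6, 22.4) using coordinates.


Area = |x_A(y_B-y_C) + x_B(y_C-y_A) + x_C(y_A-y_B)|/2
= |(-1260) + (-89.18) + (-28.14)|/2
= 1377.32/2 = 688.66

688.66


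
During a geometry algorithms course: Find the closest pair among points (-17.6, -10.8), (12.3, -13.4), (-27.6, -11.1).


d(P0,P1) = 30.0128, d(P0,P2) = 10.0045, d(P1,P2) = 39.9662
Closest: P0 and P2

Closest pair: (-17.6, -10.8) and (-27.6, -11.1), distance = 10.0045


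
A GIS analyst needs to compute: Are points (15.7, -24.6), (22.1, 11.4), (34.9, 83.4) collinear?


Cross product: (22.1-15.7)*(83.4-(-24.6)) - (11.4-(-24.6))*(34.9-15.7)
= 0

Yes, collinear


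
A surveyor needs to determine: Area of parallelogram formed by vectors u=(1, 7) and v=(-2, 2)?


|u x v| = |1*2 - 7*(-2)|
= |2 - (-14)| = 16

16


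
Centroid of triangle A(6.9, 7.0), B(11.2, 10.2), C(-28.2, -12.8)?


Centroid = ((x_A+x_B+x_C)/3, (y_A+y_B+y_C)/3)
= ((6.9+11.2+(-28.2))/3, (7+10.2+(-12.8))/3)
= (-3.3667, 1.4667)

(-3.3667, 1.4667)


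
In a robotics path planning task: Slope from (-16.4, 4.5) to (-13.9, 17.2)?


slope = (y2-y1)/(x2-x1) = (17.2-4.5)/((-13.9)-(-16.4)) = 12.7/2.5 = 5.08

5.08


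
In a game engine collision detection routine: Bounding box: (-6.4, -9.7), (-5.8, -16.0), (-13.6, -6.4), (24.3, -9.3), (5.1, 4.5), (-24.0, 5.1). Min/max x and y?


x range: [-24, 24.3]
y range: [-16, 5.1]
Bounding box: (-24,-16) to (24.3,5.1)

(-24,-16) to (24.3,5.1)


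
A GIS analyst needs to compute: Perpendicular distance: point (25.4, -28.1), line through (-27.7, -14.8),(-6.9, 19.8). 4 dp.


|cross product| = 2113.9
|line direction| = sqrt(1629.8) = 40.3708
Distance = 2113.9/sqrt(1629.8) = 52.3621

52.3621


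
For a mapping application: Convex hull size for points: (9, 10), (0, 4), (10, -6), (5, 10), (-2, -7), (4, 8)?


Convex hull vertices (CCW): (-2, -7), (10, -6), (9, 10), (5, 10), (0, 4)
Count = 5

5


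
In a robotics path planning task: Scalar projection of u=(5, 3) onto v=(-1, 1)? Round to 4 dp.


u.v = -2, |v| = sqrt(2) = 1.4142
Scalar projection = u.v / |v| = -2 / sqrt(2) = -1.4142

-1.4142


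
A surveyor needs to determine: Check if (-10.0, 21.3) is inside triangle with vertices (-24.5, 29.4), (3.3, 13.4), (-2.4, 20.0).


Cross products: AB x AP = 6.82, BC x BP = 42.75, CA x CP = 42.71
All same sign? yes

Yes, inside


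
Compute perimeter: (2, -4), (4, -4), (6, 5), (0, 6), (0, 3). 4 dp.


Sides: (2, -4)->(4, -4): sqrt(4) = 2, (4, -4)->(6, 5): sqrt(85) = 9.219544, (6, 5)->(0, 6): sqrt(37) = 6.082763, (0, 6)->(0, 3): sqrt(9) = 3, (0, 3)->(2, -4): sqrt(53) = 7.28011
Sum = 27.582417
Perimeter = 27.5824

27.5824


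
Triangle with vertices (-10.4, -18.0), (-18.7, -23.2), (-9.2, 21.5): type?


Side lengths squared: AB^2=95.93, BC^2=2088.34, CA^2=1561.69
Sorted: [95.93, 1561.69, 2088.34]
By sides: Scalene, By angles: Obtuse

Scalene, Obtuse


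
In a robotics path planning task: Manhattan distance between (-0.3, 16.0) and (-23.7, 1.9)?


|(-0.3)-(-23.7)| + |16-1.9| = 23.4 + 14.1 = 37.5

37.5


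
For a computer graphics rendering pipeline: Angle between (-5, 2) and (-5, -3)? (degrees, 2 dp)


u.v = 19, |u| = sqrt(29) = 5.3852, |v| = sqrt(34) = 5.831
cos(theta) = u.v/(|u||v|) = 19/sqrt(986) = 0.605083
theta = acos(0.605083) = 52.77 degrees

52.77 degrees


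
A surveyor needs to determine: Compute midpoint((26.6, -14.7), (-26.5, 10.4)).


M = ((26.6+(-26.5))/2, ((-14.7)+10.4)/2)
= (0.05, -2.15)

(0.05, -2.15)


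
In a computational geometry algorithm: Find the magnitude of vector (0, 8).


|u| = sqrt(0^2 + 8^2) = sqrt(64) = 8

8


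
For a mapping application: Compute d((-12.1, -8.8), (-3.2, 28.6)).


dx=8.9, dy=37.4
d^2 = 8.9^2 + 37.4^2 = 1477.97
d = sqrt(1477.97) = 38.4444

38.4444


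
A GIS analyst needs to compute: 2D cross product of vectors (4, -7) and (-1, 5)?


u x v = u_x*v_y - u_y*v_x = 4*5 - (-7)*(-1)
= 20 - 7 = 13

13


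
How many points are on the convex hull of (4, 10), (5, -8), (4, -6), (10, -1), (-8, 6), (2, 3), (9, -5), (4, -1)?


Convex hull vertices (CCW): (-8, 6), (5, -8), (9, -5), (10, -1), (4, 10)
Count = 5

5


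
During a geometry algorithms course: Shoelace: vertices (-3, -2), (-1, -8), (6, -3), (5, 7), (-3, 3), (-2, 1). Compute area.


Shoelace sum: ((-3)*(-8) - (-1)*(-2)) + ((-1)*(-3) - 6*(-8)) + (6*7 - 5*(-3)) + (5*3 - (-3)*7) + ((-3)*1 - (-2)*3) + ((-2)*(-2) - (-3)*1)
= 176
Area = |176|/2 = 88

88


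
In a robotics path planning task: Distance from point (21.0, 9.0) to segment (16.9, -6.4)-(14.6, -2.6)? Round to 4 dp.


Project P onto AB: t = 1 (clamped to [0,1])
Closest point on segment: (14.6, -2.6)
Distance: 13.2484

13.2484


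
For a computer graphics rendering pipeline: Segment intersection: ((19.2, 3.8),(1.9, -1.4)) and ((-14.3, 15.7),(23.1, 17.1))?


Cross products: d1=-491.96, d2=-662.22, d3=-380.07, d4=-209.81
d1*d2 < 0 and d3*d4 < 0? no

No, they don't intersect


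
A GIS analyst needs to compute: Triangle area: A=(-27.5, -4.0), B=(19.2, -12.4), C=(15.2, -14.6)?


Area = |x_A(y_B-y_C) + x_B(y_C-y_A) + x_C(y_A-y_B)|/2
= |(-60.5) + (-203.52) + 127.68|/2
= 136.34/2 = 68.17

68.17


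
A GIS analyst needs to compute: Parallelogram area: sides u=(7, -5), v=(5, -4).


|u x v| = |7*(-4) - (-5)*5|
= |(-28) - (-25)| = 3

3


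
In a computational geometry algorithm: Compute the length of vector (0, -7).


|u| = sqrt(0^2 + (-7)^2) = sqrt(49) = 7

7


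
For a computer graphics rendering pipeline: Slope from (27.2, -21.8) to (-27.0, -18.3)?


slope = (y2-y1)/(x2-x1) = ((-18.3)-(-21.8))/((-27)-27.2) = 3.5/(-54.2) = -0.0646

-0.0646


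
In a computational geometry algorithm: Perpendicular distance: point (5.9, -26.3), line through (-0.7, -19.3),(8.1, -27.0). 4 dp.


|cross product| = 10.78
|line direction| = sqrt(136.73) = 11.6932
Distance = 10.78/sqrt(136.73) = 0.9219

0.9219


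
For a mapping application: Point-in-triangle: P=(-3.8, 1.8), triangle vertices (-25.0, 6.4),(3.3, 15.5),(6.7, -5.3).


Cross products: AB x AP = -323.1, BC x BP = -194.26, CA x CP = -102.22
All same sign? yes

Yes, inside


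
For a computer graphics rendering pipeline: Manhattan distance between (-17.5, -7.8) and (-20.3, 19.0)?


|(-17.5)-(-20.3)| + |(-7.8)-19| = 2.8 + 26.8 = 29.6

29.6


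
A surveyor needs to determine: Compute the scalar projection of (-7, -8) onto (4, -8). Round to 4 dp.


u.v = 36, |v| = sqrt(80) = 8.9443
Scalar projection = u.v / |v| = 36 / sqrt(80) = 4.0249

4.0249


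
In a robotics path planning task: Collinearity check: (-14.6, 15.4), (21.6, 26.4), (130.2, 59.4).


Cross product: (21.6-(-14.6))*(59.4-15.4) - (26.4-15.4)*(130.2-(-14.6))
= 0

Yes, collinear


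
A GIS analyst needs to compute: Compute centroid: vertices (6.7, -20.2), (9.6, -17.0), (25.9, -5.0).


Centroid = ((x_A+x_B+x_C)/3, (y_A+y_B+y_C)/3)
= ((6.7+9.6+25.9)/3, ((-20.2)+(-17)+(-5))/3)
= (14.0667, -14.0667)

(14.0667, -14.0667)
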